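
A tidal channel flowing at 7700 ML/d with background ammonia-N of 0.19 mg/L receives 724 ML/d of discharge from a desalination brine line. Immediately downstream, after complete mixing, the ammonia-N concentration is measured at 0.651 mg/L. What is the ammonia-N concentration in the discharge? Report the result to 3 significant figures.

Mass balance: 7700·0.1900 + 724.0·Cₑ = 8424·0.6510
→ Cₑ = (8424·0.6510 − 7700·0.1900) / 724.0 = 5.554 mg/L.

5.55 mg/L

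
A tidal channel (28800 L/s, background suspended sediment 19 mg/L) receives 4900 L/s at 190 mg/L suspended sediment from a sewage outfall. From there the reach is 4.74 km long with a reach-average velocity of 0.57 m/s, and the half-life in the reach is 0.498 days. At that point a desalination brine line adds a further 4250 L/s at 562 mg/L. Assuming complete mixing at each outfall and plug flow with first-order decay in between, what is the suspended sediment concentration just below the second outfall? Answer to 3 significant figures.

97.0 mg/L

Flow-weighted average: C = (28800·19.00 + 4900·190.0) / 33700 = 1478000/33700 = 43.86 mg/L; combined flow 33700 L/s.
Travel time t = 4.74·1000 / 0.57 = 8316 s = 2.310 h.
Half-life 0.498 d → k = ln 2 / 0.498 = 1.392 d⁻¹.
Applying C = C₀e^(−kt): 43.86 × 0.8746 = 38.36 mg/L.
Second outfall: C = (33700·38.36 + 4250·562.0)/37950 = 97.01 mg/L.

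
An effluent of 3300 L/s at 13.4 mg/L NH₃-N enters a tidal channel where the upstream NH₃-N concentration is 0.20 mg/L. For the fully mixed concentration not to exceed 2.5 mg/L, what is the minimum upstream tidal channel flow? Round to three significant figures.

Set C_mix = 2.5: (Q·0.2000 + 3300·13.40) / (Q + 3300) = 2.5
→ Q = 3300·(13.40 − 2.5)/(2.5 − 0.2000) = 15640 L/s.

15600 L/s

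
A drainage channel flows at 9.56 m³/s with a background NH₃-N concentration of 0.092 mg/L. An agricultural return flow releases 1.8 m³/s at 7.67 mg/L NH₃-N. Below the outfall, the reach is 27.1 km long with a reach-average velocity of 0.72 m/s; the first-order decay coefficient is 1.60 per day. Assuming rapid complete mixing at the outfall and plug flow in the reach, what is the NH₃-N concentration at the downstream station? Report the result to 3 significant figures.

Flow-weighted average: C = (9.560·0.09200 + 1.800·7.670) / 11.36 = 14.69/11.36 = 1.293 mg/L.
Travel time t = 27.1·1000 / 0.72 = 37640 s = 10.46 h.
Decay over the reach: 1.293·exp(−kt) = 1.293·0.4981 = 0.6439 mg/L.

0.644 mg/L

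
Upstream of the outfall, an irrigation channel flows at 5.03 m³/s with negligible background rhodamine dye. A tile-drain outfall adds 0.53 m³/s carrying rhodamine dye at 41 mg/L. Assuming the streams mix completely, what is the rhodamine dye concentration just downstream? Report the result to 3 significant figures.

Flow-weighted average: C = (5.030·0 + 0.5300·41.00) / 5.560 = 21.73/5.560 = 3.908 mg/L.

3.91 mg/L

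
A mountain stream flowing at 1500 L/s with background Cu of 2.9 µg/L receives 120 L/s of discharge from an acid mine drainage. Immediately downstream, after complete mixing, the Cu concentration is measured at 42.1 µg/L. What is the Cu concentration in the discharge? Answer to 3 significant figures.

532 µg/L

Mass balance: 1500·2.900 + 120.0·Cₑ = 1620·42.10
→ Cₑ = (1620·42.10 − 1500·2.900) / 120.0 = 532.1 µg/L.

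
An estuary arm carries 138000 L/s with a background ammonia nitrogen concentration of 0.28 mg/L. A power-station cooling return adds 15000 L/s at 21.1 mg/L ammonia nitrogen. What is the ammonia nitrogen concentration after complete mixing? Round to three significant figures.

After mixing, C = (138000·0.2800 + 15000·21.10) / 153000 = 355100/153000 = 2.321 mg/L.

2.32 mg/L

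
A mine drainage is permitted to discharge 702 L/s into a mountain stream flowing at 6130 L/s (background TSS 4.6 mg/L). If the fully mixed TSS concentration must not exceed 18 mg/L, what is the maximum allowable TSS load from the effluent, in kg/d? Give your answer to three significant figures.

8190 kg/d

Mass balance at the limit: 6130·4.600 + 702.0·Cₑ = 6832·18 → Cₑ = 135.0 mg/L.
702.0 L/s = 0.7020 m³/s. Load = 0.7020 m³/s × 135.0 g/m³ × 86 400 s/d = 8189 kg/d.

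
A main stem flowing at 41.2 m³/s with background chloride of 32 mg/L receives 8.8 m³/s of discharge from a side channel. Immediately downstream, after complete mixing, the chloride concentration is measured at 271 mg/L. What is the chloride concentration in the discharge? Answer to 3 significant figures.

Mass balance: 41.20·32.00 + 8.800·Cₑ = 50.00·271.0
→ Cₑ = (50.00·271.0 − 41.20·32.00) / 8.800 = 1390 mg/L.

1390 mg/L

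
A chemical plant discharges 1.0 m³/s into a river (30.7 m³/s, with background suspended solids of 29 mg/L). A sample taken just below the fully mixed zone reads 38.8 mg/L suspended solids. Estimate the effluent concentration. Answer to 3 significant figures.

340 mg/L

Mass balance: 30.70·29.00 + 1.000·Cₑ = 31.70·38.80
→ Cₑ = (31.70·38.80 − 30.70·29.00) / 1.000 = 339.7 mg/L.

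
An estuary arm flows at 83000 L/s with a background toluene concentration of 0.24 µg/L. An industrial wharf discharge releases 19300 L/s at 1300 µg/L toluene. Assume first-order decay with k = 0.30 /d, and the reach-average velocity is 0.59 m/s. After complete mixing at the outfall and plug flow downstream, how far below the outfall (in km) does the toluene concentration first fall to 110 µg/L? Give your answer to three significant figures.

136 km

Conservation of mass: C = (83000·0.2400 + 19300·1300) / 102300 = 25110000/102300 = 245.5 µg/L.
Set 245.5·exp(−k·t) = 110 → t = ln(245.5/110)/k = 231200 s = 64.21 h.
Distance = v·t = 0.59·231200 = 136400 m = 136.4 km.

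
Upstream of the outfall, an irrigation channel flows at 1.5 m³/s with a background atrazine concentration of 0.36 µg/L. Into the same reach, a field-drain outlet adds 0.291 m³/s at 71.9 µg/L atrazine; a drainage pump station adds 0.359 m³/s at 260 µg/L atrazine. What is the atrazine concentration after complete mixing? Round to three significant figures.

Flow-weighted average: C = (1.500·0.3600 + 0.2910·71.90 + 0.3590·260.0) / 2.150 = 114.8/2.150 = 53.40 µg/L.

53.4 µg/L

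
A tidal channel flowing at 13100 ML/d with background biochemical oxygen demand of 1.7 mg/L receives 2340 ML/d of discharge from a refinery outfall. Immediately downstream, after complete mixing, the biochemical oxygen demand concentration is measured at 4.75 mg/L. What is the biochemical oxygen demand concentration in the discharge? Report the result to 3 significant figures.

21.8 mg/L

Mass balance: 13100·1.700 + 2340·Cₑ = 15440·4.750
→ Cₑ = (15440·4.750 − 13100·1.700) / 2340 = 21.82 mg/L.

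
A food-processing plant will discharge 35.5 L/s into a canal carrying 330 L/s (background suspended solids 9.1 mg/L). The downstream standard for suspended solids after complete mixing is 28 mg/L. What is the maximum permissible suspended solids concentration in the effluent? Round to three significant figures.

204 mg/L

At the limit, (Qr·Cr + Qe·Cₑ)/(Qr + Qe) = 28:
Cₑ = (365.5·28 − 330.0·9.100) / 35.50 = 203.7 mg/L.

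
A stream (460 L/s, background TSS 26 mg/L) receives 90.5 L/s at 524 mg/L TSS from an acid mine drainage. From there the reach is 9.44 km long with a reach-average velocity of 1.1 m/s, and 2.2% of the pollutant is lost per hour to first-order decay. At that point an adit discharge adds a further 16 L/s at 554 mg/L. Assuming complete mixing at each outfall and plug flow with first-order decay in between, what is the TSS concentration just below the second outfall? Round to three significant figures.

Mass balance: C = (460.0·26.00 + 90.50·524.0) / 550.5 = 59380/550.5 = 107.9 mg/L; combined flow 550.5 L/s.
Travel time t = 9.44·1000 / 1.1 = 8582 s = 2.384 h.
2.2%/h lost → k = −ln(1 − 0.022) = 0.02225 h⁻¹.
First-order decay: C = 107.9·exp(−k·t) = 107.9·0.9484 = 102.3 mg/L.
Second outfall: C = (550.5·102.3 + 16.00·554.0)/566.5 = 115.1 mg/L.

115 mg/L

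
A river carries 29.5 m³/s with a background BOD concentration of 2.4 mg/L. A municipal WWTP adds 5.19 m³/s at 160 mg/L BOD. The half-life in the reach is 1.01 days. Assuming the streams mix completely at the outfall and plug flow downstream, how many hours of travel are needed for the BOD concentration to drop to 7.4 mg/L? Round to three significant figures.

43.9 h

Mass balance: C = (29.50·2.400 + 5.190·160.0) / 34.69 = 901.2/34.69 = 25.98 mg/L.
Half-life 1.01 d → k = ln 2 / 1.01 = 0.6863 d⁻¹.
25.98·exp(−k·t) = 7.4 → t = ln(25.98/7.4)/k = 158100 s = 43.92 h.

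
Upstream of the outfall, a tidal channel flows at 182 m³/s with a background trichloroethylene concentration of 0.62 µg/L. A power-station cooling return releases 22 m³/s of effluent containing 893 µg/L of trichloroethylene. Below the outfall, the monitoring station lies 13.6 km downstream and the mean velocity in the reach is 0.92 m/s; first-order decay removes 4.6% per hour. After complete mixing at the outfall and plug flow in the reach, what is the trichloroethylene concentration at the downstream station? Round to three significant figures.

Flow-weighted average: C = (182.0·0.6200 + 22.00·893.0) / 204.0 = 19760/204.0 = 96.86 µg/L.
Travel time t = 13.6·1000 / 0.92 = 14780 s = 4.106 h.
4.6%/h lost → k = −ln(1 − 0.046) = 0.04709 h⁻¹.
Applying C = C₀e^(−kt): 96.86 × 0.8242 = 79.83 µg/L.

79.8 µg/L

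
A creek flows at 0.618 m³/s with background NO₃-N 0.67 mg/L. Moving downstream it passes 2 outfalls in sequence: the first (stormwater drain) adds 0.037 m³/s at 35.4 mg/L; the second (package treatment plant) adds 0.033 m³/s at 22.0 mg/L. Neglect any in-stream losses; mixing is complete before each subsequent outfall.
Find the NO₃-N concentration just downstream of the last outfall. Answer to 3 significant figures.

3.56 mg/L

Below outfall 1: Q → 0.6550 m³/s, C = (0.6180·0.6700 + 0.03700·35.40)/0.6550 = 2.632 mg/L.
Below outfall 2: Q → 0.6880 m³/s, C = (0.6550·2.632 + 0.03300·22.00)/0.6880 = 3.561 mg/L.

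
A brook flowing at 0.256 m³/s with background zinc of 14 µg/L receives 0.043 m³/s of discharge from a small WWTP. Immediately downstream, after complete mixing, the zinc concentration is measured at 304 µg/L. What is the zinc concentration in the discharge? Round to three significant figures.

2030 µg/L

Mass balance: 0.2560·14.00 + 0.04300·Cₑ = 0.2990·304.0
→ Cₑ = (0.2990·304.0 − 0.2560·14.00) / 0.04300 = 2031 µg/L.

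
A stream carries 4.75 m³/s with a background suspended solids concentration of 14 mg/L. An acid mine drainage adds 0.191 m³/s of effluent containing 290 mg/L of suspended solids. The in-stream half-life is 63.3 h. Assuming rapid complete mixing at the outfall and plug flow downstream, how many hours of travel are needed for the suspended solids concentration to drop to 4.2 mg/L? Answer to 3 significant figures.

After mixing, C = (4.750·14.00 + 0.1910·290.0) / 4.941 = 121.9/4.941 = 24.67 mg/L.
Half-life 63.3 h → k = ln 2 / 63.3 = 0.01095 h⁻¹ = 0.2628 d⁻¹.
24.67·exp(−k·t) = 4.2 → t = ln(24.67/4.2)/k = 582100 s = 161.7 h.

162 h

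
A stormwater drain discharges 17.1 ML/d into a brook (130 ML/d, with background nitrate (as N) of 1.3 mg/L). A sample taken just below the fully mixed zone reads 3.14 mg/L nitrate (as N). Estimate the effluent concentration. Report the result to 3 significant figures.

17.1 mg/L

Mass balance: 130.0·1.300 + 17.10·Cₑ = 147.1·3.140
→ Cₑ = (147.1·3.140 − 130.0·1.300) / 17.10 = 17.13 mg/L.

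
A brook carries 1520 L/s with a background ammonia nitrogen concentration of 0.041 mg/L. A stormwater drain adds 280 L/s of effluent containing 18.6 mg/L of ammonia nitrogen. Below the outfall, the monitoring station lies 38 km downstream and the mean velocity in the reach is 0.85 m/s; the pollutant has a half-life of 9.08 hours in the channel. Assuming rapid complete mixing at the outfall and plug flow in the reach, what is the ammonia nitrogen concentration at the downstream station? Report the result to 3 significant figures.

1.13 mg/L

Conservation of mass: C = (1520·0.04100 + 280.0·18.60) / 1800 = 5270/1800 = 2.928 mg/L.
Travel time t = 38·1000 / 0.85 = 44710 s = 12.42 h.
Half-life 9.08 h → k = ln 2 / 9.08 = 0.07634 h⁻¹ = 1.832 d⁻¹.
After decay, C = 2.928 × e^(−kt) = 2.928 × 0.3875 = 1.135 mg/L.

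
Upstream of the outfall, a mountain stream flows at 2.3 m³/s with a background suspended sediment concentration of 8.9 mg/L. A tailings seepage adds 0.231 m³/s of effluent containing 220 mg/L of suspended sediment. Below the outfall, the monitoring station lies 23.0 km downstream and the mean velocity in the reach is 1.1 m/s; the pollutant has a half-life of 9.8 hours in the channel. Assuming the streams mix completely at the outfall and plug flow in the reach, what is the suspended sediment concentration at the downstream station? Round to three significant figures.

18.7 mg/L

Conservation of mass: C = (2.300·8.900 + 0.2310·220.0) / 2.531 = 71.29/2.531 = 28.17 mg/L.
Travel time t = 23.0·1000 / 1.1 = 20910 s = 5.808 h.
Half-life 9.8 h → k = ln 2 / 9.8 = 0.07073 h⁻¹ = 1.698 d⁻¹.
Applying C = C₀e^(−kt): 28.17 × 0.6631 = 18.68 mg/L.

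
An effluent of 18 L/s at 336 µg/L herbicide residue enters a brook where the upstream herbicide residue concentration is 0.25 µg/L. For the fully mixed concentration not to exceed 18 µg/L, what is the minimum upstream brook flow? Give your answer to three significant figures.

322 L/s

Set C_mix = 18: (Q·0.2500 + 18.00·336.0) / (Q + 18.00) = 18
→ Q = 18.00·(336.0 − 18)/(18 − 0.2500) = 322.5 L/s.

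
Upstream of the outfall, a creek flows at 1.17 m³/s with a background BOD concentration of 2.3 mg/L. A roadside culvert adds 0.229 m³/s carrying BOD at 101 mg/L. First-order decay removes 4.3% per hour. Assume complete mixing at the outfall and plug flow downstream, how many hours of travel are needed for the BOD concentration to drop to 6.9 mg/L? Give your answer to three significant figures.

Conservation of mass: C = (1.170·2.300 + 0.2290·101.0) / 1.399 = 25.82/1.399 = 18.46 mg/L.
4.3%/h lost → k = −ln(1 − 0.043) = 0.04395 h⁻¹.
18.46·exp(−k·t) = 6.9 → t = ln(18.46/6.9)/k = 80590 s = 22.39 h.

22.4 h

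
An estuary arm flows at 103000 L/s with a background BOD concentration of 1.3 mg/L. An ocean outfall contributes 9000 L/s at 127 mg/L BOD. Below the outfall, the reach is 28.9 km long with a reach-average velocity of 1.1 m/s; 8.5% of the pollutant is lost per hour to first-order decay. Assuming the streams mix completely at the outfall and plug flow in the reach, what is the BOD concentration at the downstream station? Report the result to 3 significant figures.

Mass balance: C = (103000·1.300 + 9000·127.0) / 112000 = 1277000/112000 = 11.40 mg/L.
Travel time t = 28.9·1000 / 1.1 = 26270 s = 7.298 h.
8.5%/h lost → k = −ln(1 − 0.085) = 0.08883 h⁻¹.
Decay over the reach: 11.40·exp(−kt) = 11.40·0.5229 = 5.962 mg/L.

5.96 mg/L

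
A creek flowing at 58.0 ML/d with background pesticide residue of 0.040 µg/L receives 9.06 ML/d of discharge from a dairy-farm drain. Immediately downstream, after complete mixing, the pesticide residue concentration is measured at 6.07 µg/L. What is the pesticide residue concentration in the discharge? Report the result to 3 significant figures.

Mass balance: 58.00·0.04000 + 9.060·Cₑ = 67.06·6.070
→ Cₑ = (67.06·6.070 − 58.00·0.04000) / 9.060 = 44.67 µg/L.

44.7 µg/L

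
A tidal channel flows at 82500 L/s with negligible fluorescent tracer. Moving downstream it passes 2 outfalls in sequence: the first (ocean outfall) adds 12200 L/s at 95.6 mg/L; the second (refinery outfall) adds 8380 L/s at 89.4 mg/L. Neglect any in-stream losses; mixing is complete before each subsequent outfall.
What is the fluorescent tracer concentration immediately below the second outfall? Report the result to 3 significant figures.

Outfall 1: combined Q = 94700 L/s; C = (82500·0 + 12200·95.60)/94700 = 12.32 mg/L.
Outfall 2: combined Q = 103100 L/s; C = (94700·12.32 + 8380·89.40)/103100 = 18.58 mg/L.

18.6 mg/L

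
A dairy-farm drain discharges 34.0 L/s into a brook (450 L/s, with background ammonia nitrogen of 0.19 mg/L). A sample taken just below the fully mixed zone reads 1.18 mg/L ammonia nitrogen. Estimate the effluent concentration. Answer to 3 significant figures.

Mass balance: 450.0·0.1900 + 34.00·Cₑ = 484.0·1.180
→ Cₑ = (484.0·1.180 − 450.0·0.1900) / 34.00 = 14.28 mg/L.

14.3 mg/L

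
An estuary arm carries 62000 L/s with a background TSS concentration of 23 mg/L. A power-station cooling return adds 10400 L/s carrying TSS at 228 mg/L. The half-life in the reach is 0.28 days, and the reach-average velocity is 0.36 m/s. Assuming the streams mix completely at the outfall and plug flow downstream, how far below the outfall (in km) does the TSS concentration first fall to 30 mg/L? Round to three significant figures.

7.02 km

Mass balance: C = (62000·23.00 + 10400·228.0) / 72400 = 3797000/72400 = 52.45 mg/L.
Half-life 0.28 d → k = ln 2 / 0.28 = 2.476 d⁻¹.
Set 52.45·exp(−k·t) = 30 → t = ln(52.45/30)/k = 19500 s = 5.416 h.
Distance = v·t = 0.36·19500 = 7019 m = 7.019 km.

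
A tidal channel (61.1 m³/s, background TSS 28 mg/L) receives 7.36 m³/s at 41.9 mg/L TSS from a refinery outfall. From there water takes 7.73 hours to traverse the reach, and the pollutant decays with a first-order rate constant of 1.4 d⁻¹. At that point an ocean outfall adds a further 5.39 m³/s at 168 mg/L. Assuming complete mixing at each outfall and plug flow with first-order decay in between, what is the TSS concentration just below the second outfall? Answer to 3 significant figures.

29.7 mg/L

Flow-weighted average: C = (61.10·28.00 + 7.360·41.90) / 68.46 = 2019/68.46 = 29.49 mg/L; combined flow 68.46 m³/s.
First-order decay: C = 29.49·exp(−k·t) = 29.49·0.6370 = 18.79 mg/L.
Second outfall: C = (68.46·18.79 + 5.390·168.0)/73.85 = 29.68 mg/L.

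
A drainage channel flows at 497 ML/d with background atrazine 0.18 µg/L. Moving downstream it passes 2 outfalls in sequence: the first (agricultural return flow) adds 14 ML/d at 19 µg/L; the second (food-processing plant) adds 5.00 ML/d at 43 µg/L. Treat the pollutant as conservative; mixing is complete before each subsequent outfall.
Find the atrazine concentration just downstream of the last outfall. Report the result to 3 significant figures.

Outfall 1: combined Q = 511.0 ML/d; C = (497.0·0.1800 + 14.00·19.00)/511.0 = 0.6956 µg/L.
Outfall 2: combined Q = 516.0 ML/d; C = (511.0·0.6956 + 5.000·43.00)/516.0 = 1.106 µg/L.

1.11 µg/L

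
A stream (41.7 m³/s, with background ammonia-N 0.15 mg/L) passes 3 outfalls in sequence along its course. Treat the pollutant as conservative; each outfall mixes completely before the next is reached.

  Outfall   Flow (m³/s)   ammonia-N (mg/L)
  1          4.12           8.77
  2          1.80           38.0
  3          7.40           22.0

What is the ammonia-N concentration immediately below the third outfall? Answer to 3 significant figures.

Outfall 1: combined Q = 45.82 m³/s; C = (41.70·0.1500 + 4.120·8.770)/45.82 = 0.9251 mg/L.
Outfall 2: combined Q = 47.62 m³/s; C = (45.82·0.9251 + 1.800·38.00)/47.62 = 2.326 mg/L.
Outfall 3: combined Q = 55.02 m³/s; C = (47.62·2.326 + 7.400·22.00)/55.02 = 4.973 mg/L.

4.97 mg/L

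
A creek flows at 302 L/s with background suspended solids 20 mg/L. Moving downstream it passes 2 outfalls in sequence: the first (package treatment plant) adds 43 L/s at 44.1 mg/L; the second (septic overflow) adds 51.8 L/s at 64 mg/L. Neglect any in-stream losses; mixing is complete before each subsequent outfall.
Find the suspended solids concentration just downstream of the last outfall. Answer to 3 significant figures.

28.4 mg/L

Below outfall 1: Q → 345.0 L/s, C = (302.0·20.00 + 43.00·44.10)/345.0 = 23.00 mg/L.
Below outfall 2: Q → 396.8 L/s, C = (345.0·23.00 + 51.80·64.00)/396.8 = 28.36 mg/L.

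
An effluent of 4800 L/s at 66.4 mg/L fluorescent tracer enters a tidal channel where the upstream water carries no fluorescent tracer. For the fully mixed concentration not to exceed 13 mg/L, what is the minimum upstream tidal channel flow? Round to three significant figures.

19700 L/s

Set C_mix = 13: (Q·0 + 4800·66.40) / (Q + 4800) = 13
→ Q = 4800·(66.40 − 13)/(13 − 0) = 19720 L/s.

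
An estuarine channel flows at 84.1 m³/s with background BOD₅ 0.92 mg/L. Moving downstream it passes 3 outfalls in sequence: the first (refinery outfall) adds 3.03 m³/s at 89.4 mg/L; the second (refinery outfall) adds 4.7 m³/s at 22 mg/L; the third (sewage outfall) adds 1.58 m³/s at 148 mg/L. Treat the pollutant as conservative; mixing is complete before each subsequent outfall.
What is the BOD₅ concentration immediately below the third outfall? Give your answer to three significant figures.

Outfall 1: combined Q = 87.13 m³/s; C = (84.10·0.9200 + 3.030·89.40)/87.13 = 3.997 mg/L.
Outfall 2: combined Q = 91.83 m³/s; C = (87.13·3.997 + 4.700·22.00)/91.83 = 4.918 mg/L.
Outfall 3: combined Q = 93.41 m³/s; C = (91.83·4.918 + 1.580·148.0)/93.41 = 7.339 mg/L.

7.34 mg/L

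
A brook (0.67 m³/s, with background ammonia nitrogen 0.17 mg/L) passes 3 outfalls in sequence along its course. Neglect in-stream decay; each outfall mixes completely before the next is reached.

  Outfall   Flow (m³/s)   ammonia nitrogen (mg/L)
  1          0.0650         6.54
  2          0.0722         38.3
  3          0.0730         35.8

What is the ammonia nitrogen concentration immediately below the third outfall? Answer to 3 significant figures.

Below outfall 1: Q → 0.7350 m³/s, C = (0.6700·0.1700 + 0.06500·6.540)/0.7350 = 0.7333 mg/L.
Below outfall 2: Q → 0.8072 m³/s, C = (0.7350·0.7333 + 0.07220·38.30)/0.8072 = 4.093 mg/L.
Below outfall 3: Q → 0.8802 m³/s, C = (0.8072·4.093 + 0.07300·35.80)/0.8802 = 6.723 mg/L.

6.72 mg/L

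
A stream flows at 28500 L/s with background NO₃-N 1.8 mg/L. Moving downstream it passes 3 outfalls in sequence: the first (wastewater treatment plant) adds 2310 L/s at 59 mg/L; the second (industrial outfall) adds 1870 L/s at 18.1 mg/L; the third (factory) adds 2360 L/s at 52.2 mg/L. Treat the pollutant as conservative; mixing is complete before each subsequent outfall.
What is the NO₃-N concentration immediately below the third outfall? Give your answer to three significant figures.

9.84 mg/L

Below outfall 1: Q → 30810 L/s, C = (28500·1.800 + 2310·59.00)/30810 = 6.089 mg/L.
Below outfall 2: Q → 32680 L/s, C = (30810·6.089 + 1870·18.10)/32680 = 6.776 mg/L.
Below outfall 3: Q → 35040 L/s, C = (32680·6.776 + 2360·52.20)/35040 = 9.835 mg/L.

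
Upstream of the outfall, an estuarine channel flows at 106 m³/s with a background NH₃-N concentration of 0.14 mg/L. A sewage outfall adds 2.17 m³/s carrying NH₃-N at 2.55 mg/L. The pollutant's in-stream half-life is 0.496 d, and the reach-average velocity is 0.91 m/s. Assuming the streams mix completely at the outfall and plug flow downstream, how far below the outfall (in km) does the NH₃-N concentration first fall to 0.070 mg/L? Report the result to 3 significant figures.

Mass balance: C = (106.0·0.1400 + 2.170·2.550) / 108.2 = 20.37/108.2 = 0.1883 mg/L.
Half-life 0.496 d → k = ln 2 / 0.496 = 1.397 d⁻¹.
Set 0.1883·exp(−k·t) = 0.070 → t = ln(0.1883/0.070)/k = 61190 s = 17.00 h.
Distance = v·t = 0.91·61190 = 55690 m = 55.69 km.

55.7 km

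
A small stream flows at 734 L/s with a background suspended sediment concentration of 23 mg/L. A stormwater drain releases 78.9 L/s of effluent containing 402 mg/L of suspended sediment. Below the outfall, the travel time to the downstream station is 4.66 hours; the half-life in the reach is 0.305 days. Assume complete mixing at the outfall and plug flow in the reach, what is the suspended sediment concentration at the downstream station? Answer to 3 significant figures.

After mixing, C = (734.0·23.00 + 78.90·402.0) / 812.9 = 48600/812.9 = 59.79 mg/L.
Half-life 0.305 d → k = ln 2 / 0.305 = 2.273 d⁻¹.
Decay over the reach: 59.79·exp(−kt) = 59.79·0.6432 = 38.46 mg/L.

38.5 mg/L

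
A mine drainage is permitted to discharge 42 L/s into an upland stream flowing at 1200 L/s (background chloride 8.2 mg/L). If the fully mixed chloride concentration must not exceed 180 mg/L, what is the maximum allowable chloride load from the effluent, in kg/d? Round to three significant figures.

Mass balance at the limit: 1200·8.200 + 42.00·Cₑ = 1242·180 → Cₑ = 5089 mg/L.
42.00 L/s = 0.04200 m³/s. Load = 0.04200 m³/s × 5089 g/m³ × 86 400 s/d = 18470 kg/d.

18500 kg/d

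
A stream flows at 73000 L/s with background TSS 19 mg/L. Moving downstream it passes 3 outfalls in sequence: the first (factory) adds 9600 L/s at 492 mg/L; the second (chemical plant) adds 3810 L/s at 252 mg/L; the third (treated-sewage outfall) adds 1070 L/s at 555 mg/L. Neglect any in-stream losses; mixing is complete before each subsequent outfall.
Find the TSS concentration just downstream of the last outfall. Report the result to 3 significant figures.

87.6 mg/L

After outfall 1: Q = 73000 + 9600 = 82600 L/s; C = (73000·19.00 + 9600·492.0)/82600 = 73.97 mg/L.
After outfall 2: Q = 82600 + 3810 = 86410 L/s; C = (82600·73.97 + 3810·252.0)/86410 = 81.82 mg/L.
After outfall 3: Q = 86410 + 1070 = 87480 L/s; C = (86410·81.82 + 1070·555.0)/87480 = 87.61 mg/L.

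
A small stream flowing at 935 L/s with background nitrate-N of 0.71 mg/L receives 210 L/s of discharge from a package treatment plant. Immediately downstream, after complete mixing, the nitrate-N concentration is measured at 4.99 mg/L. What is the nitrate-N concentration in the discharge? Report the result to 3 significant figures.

Mass balance: 935.0·0.7100 + 210.0·Cₑ = 1145·4.990
→ Cₑ = (1145·4.990 − 935.0·0.7100) / 210.0 = 24.05 mg/L.

24.0 mg/L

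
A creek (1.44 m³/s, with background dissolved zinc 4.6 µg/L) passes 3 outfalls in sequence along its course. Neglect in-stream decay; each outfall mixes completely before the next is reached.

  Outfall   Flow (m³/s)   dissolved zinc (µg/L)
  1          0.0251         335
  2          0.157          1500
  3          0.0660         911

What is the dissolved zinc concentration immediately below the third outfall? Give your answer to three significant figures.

184 µg/L

Below outfall 1: Q → 1.465 m³/s, C = (1.440·4.600 + 0.02510·335.0)/1.465 = 10.26 µg/L.
Below outfall 2: Q → 1.622 m³/s, C = (1.465·10.26 + 0.1570·1500)/1.622 = 154.4 µg/L.
Below outfall 3: Q → 1.688 m³/s, C = (1.622·154.4 + 0.06600·911.0)/1.688 = 184.0 µg/L.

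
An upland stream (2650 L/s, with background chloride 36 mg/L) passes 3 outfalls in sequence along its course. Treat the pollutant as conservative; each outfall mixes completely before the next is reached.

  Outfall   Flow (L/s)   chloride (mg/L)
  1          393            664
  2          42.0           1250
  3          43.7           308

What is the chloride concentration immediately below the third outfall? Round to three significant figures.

135 mg/L

Below outfall 1: Q → 3043 L/s, C = (2650·36.00 + 393.0·664.0)/3043 = 117.1 mg/L.
Below outfall 2: Q → 3085 L/s, C = (3043·117.1 + 42.00·1250)/3085 = 132.5 mg/L.
Below outfall 3: Q → 3129 L/s, C = (3085·132.5 + 43.70·308.0)/3129 = 135.0 mg/L.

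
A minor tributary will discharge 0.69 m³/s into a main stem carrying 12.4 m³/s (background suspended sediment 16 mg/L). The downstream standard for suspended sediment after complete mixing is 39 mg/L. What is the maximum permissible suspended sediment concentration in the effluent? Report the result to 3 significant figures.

452 mg/L

At the limit, (Qr·Cr + Qe·Cₑ)/(Qr + Qe) = 39:
Cₑ = (13.09·39 − 12.40·16.00) / 0.6900 = 452.3 mg/L.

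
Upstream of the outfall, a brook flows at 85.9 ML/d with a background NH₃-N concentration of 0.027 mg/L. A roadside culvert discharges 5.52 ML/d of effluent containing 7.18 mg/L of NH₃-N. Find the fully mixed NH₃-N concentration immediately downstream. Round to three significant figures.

0.459 mg/L

After mixing, C = (85.90·0.02700 + 5.520·7.180) / 91.42 = 41.95/91.42 = 0.4589 mg/L.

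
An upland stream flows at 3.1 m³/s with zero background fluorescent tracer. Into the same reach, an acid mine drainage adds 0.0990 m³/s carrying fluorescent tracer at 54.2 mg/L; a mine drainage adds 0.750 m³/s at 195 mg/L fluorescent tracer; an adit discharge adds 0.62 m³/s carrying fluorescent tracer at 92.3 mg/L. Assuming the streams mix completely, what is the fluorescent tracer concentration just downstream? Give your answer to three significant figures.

45.7 mg/L

Conservation of mass: C = (3.100·0 + 0.09900·54.20 + 0.7500·195.0 + 0.6200·92.30) / 4.569 = 208.8/4.569 = 45.71 mg/L.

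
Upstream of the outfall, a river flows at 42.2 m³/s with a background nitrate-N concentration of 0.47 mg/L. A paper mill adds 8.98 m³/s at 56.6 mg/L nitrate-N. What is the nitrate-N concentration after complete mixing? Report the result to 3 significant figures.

10.3 mg/L

Mass balance: C = (42.20·0.4700 + 8.980·56.60) / 51.18 = 528.1/51.18 = 10.32 mg/L.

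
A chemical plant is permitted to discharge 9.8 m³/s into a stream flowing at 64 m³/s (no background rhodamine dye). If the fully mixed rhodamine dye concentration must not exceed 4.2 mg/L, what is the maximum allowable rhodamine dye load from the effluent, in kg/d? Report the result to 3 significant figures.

Mass balance at the limit: 64.00·0 + 9.800·Cₑ = 73.80·4.2 → Cₑ = 31.63 mg/L.
Load = 9.800 m³/s × 31.63 g/m³ × 86 400 s/d = 26780 kg/d.

26800 kg/d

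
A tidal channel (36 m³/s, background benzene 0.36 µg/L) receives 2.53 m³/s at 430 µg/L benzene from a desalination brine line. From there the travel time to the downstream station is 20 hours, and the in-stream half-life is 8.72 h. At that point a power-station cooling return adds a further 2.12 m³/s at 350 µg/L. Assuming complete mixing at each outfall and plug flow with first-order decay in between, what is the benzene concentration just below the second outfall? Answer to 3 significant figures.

Conservation of mass: C = (36.00·0.3600 + 2.530·430.0) / 38.53 = 1101/38.53 = 28.57 µg/L; combined flow 38.53 m³/s.
Half-life 8.72 h → k = ln 2 / 8.72 = 0.07949 h⁻¹ = 1.908 d⁻¹.
Decay over the reach: 28.57·exp(−kt) = 28.57·0.2040 = 5.828 µg/L.
At the second outfall, C = (38.53·5.828 + 2.120·350.0) / (38.53 + 2.120) = 23.78 µg/L.

23.8 µg/L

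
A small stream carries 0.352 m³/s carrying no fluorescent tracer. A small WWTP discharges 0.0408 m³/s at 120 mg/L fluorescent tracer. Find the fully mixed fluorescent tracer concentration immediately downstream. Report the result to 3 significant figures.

Flow-weighted average: C = (0.3520·0 + 0.04080·120.0) / 0.3928 = 4.896/0.3928 = 12.46 mg/L.

12.5 mg/L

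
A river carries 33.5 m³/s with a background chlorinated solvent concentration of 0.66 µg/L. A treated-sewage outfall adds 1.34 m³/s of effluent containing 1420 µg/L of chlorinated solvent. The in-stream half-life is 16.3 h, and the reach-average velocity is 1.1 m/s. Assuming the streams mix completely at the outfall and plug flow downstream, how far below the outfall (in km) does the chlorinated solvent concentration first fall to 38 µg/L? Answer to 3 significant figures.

34.9 km

After mixing, C = (33.50·0.6600 + 1.340·1420) / 34.84 = 1925/34.84 = 55.25 µg/L.
Half-life 16.3 h → k = ln 2 / 16.3 = 0.04252 h⁻¹ = 1.021 d⁻¹.
Set 55.25·exp(−k·t) = 38 → t = ln(55.25/38)/k = 31690 s = 8.802 h.
Distance = v·t = 1.1·31690 = 34850 m = 34.85 km.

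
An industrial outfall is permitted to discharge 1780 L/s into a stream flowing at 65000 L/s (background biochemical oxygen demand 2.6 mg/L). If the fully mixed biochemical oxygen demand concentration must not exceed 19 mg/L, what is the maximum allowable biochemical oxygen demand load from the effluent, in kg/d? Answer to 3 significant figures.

95000 kg/d

Mass balance at the limit: 65000·2.600 + 1780·Cₑ = 66780·19 → Cₑ = 617.9 mg/L.
1780 L/s = 1.780 m³/s. Load = 1.780 m³/s × 617.9 g/m³ × 86 400 s/d = 95020 kg/d.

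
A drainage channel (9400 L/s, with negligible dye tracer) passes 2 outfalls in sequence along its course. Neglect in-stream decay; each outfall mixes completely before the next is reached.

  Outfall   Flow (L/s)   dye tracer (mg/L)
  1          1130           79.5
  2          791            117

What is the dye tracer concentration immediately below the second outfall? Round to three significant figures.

16.1 mg/L

After outfall 1: Q = 9400 + 1130 = 10530 L/s; C = (9400·0 + 1130·79.50)/10530 = 8.531 mg/L.
After outfall 2: Q = 10530 + 791.0 = 11320 L/s; C = (10530·8.531 + 791.0·117.0)/11320 = 16.11 mg/L.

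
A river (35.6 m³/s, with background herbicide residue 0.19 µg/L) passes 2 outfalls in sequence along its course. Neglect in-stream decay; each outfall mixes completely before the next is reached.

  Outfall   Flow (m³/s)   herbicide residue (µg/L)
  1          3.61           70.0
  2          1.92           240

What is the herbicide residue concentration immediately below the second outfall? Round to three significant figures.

17.5 µg/L

Outfall 1: combined Q = 39.21 m³/s; C = (35.60·0.1900 + 3.610·70.00)/39.21 = 6.617 µg/L.
Outfall 2: combined Q = 41.13 m³/s; C = (39.21·6.617 + 1.920·240.0)/41.13 = 17.51 µg/L.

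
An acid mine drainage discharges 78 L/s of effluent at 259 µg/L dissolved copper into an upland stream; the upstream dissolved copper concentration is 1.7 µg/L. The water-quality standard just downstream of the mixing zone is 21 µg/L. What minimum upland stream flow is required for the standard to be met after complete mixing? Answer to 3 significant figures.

962 L/s

Set C_mix = 21: (Q·1.700 + 78.00·259.0) / (Q + 78.00) = 21
→ Q = 78.00·(259.0 − 21)/(21 − 1.700) = 961.9 L/s.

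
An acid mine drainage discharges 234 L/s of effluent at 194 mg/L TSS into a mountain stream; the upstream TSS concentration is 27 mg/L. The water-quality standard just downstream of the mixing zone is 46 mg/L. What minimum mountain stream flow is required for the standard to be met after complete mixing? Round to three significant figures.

Set C_mix = 46: (Q·27.00 + 234.0·194.0) / (Q + 234.0) = 46
→ Q = 234.0·(194.0 − 46)/(46 − 27.00) = 1823 L/s.

1820 L/s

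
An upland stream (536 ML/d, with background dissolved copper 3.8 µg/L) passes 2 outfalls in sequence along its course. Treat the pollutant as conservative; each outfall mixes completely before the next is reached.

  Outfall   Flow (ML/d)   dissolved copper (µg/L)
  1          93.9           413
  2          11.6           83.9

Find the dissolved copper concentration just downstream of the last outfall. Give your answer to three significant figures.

65.1 µg/L

Below outfall 1: Q → 629.9 ML/d, C = (536.0·3.800 + 93.90·413.0)/629.9 = 64.80 µg/L.
Below outfall 2: Q → 641.5 ML/d, C = (629.9·64.80 + 11.60·83.90)/641.5 = 65.15 µg/L.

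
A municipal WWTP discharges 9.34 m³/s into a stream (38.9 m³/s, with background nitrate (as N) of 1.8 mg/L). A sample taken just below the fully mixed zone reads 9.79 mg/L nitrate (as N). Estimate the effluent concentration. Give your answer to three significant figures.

Mass balance: 38.90·1.800 + 9.340·Cₑ = 48.24·9.790
→ Cₑ = (48.24·9.790 − 38.90·1.800) / 9.340 = 43.07 mg/L.

43.1 mg/L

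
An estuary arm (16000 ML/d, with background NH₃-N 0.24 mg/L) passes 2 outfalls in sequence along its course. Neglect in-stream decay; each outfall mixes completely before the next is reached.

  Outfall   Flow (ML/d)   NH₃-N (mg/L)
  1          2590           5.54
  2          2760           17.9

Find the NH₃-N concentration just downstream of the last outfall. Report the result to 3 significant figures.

After outfall 1: Q = 16000 + 2590 = 18590 ML/d; C = (16000·0.2400 + 2590·5.540)/18590 = 0.9784 mg/L.
After outfall 2: Q = 18590 + 2760 = 21350 ML/d; C = (18590·0.9784 + 2760·17.90)/21350 = 3.166 mg/L.

3.17 mg/L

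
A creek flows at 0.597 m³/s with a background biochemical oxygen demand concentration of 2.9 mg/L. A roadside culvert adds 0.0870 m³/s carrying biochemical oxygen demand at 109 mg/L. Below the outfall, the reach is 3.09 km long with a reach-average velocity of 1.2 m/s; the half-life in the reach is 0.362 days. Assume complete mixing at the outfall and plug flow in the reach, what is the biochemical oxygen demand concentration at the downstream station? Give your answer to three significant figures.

After mixing, C = (0.5970·2.900 + 0.08700·109.0) / 0.6840 = 11.21/0.6840 = 16.40 mg/L.
Travel time t = 3.09·1000 / 1.2 = 2575 s = 0.7153 h.
Half-life 0.362 d → k = ln 2 / 0.362 = 1.915 d⁻¹.
After decay, C = 16.40 × e^(−kt) = 16.40 × 0.9445 = 15.49 mg/L.

15.5 mg/L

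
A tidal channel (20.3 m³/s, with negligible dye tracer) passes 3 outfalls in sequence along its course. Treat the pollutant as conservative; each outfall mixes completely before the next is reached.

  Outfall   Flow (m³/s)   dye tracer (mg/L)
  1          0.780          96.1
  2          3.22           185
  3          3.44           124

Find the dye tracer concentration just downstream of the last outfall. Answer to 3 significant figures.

Outfall 1: combined Q = 21.08 m³/s; C = (20.30·0 + 0.7800·96.10)/21.08 = 3.556 mg/L.
Outfall 2: combined Q = 24.30 m³/s; C = (21.08·3.556 + 3.220·185.0)/24.30 = 27.60 mg/L.
Outfall 3: combined Q = 27.74 m³/s; C = (24.30·27.60 + 3.440·124.0)/27.74 = 39.55 mg/L.

39.6 mg/L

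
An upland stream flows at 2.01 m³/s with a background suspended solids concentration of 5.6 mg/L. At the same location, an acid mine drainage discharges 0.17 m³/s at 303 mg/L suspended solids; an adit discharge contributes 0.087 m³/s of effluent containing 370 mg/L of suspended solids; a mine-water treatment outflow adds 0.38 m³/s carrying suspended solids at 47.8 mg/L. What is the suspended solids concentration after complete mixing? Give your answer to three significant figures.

42.7 mg/L

Flow-weighted average: C = (2.010·5.600 + 0.1700·303.0 + 0.08700·370.0 + 0.3800·47.80) / 2.647 = 113.1/2.647 = 42.74 mg/L.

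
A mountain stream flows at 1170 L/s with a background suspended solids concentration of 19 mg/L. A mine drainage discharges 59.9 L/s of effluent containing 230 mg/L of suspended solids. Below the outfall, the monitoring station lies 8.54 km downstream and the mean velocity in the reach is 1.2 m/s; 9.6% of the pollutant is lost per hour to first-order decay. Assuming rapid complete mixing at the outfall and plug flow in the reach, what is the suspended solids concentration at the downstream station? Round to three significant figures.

24.0 mg/L

After mixing, C = (1170·19.00 + 59.90·230.0) / 1230 = 36010/1230 = 29.28 mg/L.
Travel time t = 8.54·1000 / 1.2 = 7117 s = 1.977 h.
9.6%/h lost → k = −ln(1 − 0.096) = 0.1009 h⁻¹.
Applying C = C₀e^(−kt): 29.28 × 0.8191 = 23.98 mg/L.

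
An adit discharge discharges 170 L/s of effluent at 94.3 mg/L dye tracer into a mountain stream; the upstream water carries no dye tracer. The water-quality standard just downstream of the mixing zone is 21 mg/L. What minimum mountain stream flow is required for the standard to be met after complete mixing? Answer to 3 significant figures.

593 L/s

Set C_mix = 21: (Q·0 + 170.0·94.30) / (Q + 170.0) = 21
→ Q = 170.0·(94.30 − 21)/(21 − 0) = 593.4 L/s.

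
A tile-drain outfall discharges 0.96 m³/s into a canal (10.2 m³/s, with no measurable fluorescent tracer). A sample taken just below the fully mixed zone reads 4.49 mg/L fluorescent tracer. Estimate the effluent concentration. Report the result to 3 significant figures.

52.2 mg/L

Mass balance: 10.20·0 + 0.9600·Cₑ = 11.16·4.490
→ Cₑ = (11.16·4.490 − 10.20·0) / 0.9600 = 52.20 mg/L.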